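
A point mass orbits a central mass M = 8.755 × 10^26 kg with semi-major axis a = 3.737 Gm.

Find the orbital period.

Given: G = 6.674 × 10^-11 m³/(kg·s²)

Convert to SI: a = 3.737 Gm = 3.737e+09 m.
GM = G · M = 6.674e-11 · 8.755e+26 = 5.84309e+16 m³/s².
Kepler's third law: T = 2π √(a³ / GM).
Substituting a = 3.737e+09 m and GM = 5.84309e+16 m³/s²:
T = 2π √((3.737e+09)³ / 5.84309e+16) s
T ≈ 5.938e+06 s = 68.73 days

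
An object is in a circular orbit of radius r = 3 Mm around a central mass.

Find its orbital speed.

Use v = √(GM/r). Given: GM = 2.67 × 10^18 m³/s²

Convert to SI: r = 3 Mm = 3e+06 m.
For a circular orbit, gravity supplies the centripetal force, so v = √(GM / r).
v = √(2.67e+18 / 3e+06) m/s ≈ 9.434e+05 m/s = 943.4 km/s.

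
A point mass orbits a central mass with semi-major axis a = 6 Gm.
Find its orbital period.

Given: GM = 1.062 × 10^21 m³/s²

Convert to SI: a = 6 Gm = 6e+09 m.
Kepler's third law: T = 2π √(a³ / GM).
Substituting a = 6e+09 m and GM = 1.062e+21 m³/s²:
T = 2π √((6e+09)³ / 1.062e+21) s
T ≈ 8.961e+04 s = 1.037 days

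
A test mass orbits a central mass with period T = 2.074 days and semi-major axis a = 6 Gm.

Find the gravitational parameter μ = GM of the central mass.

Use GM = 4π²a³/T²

Convert to SI: T = 2.074 days = 179194 s; a = 6 Gm = 6e+09 m.
GM = 4π² · a³ / T².
GM = 4π² · (6e+09)³ / (179194)² m³/s² ≈ 2.656e+20 m³/s² = 2.656 × 10^20 m³/s².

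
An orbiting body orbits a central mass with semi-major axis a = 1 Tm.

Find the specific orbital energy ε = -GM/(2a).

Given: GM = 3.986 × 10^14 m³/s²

Convert to SI: a = 1 Tm = 1e+12 m.
ε = −GM / (2a).
ε = −3.986e+14 / (2 · 1e+12) J/kg ≈ -199.3 J/kg = -199.3 J/kg.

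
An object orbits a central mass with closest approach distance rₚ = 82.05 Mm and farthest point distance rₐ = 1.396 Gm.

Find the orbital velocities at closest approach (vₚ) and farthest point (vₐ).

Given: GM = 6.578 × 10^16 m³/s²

Convert to SI: rₚ = 82.05 Mm = 8.205e+07 m; rₐ = 1.396 Gm = 1.396e+09 m.
Use the vis-viva equation v² = GM(2/r − 1/a) with a = (rₚ + rₐ)/2 = (8.205e+07 + 1.396e+09)/2 = 7.39025e+08 m.
vₚ = √(GM · (2/rₚ − 1/a)) = √(6.578e+16 · (2/8.205e+07 − 1/7.39025e+08)) m/s ≈ 3.892e+04 m/s = 38.92 km/s.
vₐ = √(GM · (2/rₐ − 1/a)) = √(6.578e+16 · (2/1.396e+09 − 1/7.39025e+08)) m/s ≈ 2287 m/s = 2.287 km/s.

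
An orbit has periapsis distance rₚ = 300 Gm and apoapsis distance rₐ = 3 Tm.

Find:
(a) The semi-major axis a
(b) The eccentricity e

Convert to SI: rₚ = 300 Gm = 3e+11 m; rₐ = 3 Tm = 3e+12 m.
(a) a = (rₚ + rₐ) / 2 = (3e+11 + 3e+12) / 2 ≈ 1.65e+12 m = 1.65 Tm.
(b) e = (rₐ − rₚ) / (rₐ + rₚ) = (3e+12 − 3e+11) / (3e+12 + 3e+11) ≈ 0.8182.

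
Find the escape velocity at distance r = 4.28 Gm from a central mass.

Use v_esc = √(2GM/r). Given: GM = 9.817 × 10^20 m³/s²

Convert to SI: r = 4.28 Gm = 4.28e+09 m.
Escape velocity comes from setting total energy to zero: ½v² − GM/r = 0 ⇒ v_esc = √(2GM / r).
v_esc = √(2 · 9.817e+20 / 4.28e+09) m/s ≈ 6.773e+05 m/s = 677.3 km/s.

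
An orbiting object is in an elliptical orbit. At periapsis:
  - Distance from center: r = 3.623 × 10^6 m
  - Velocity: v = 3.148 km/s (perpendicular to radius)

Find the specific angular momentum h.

Convert to SI: v = 3.148 km/s = 3148 m/s.
With v perpendicular to r, h = r · v.
h = 3.623e+06 · 3148 m²/s ≈ 1.141e+10 m²/s.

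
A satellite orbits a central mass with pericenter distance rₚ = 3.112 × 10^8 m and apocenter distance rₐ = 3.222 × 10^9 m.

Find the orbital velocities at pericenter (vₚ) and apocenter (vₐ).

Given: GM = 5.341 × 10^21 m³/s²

Use the vis-viva equation v² = GM(2/r − 1/a) with a = (rₚ + rₐ)/2 = (3.112e+08 + 3.222e+09)/2 = 1.7666e+09 m.
vₚ = √(GM · (2/rₚ − 1/a)) = √(5.341e+21 · (2/3.112e+08 − 1/1.7666e+09)) m/s ≈ 5.595e+06 m/s = 5595 km/s.
vₐ = √(GM · (2/rₐ − 1/a)) = √(5.341e+21 · (2/3.222e+09 − 1/1.7666e+09)) m/s ≈ 5.404e+05 m/s = 540.4 km/s.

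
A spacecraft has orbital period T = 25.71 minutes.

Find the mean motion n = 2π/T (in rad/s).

Convert to SI: T = 25.71 minutes = 1542.6 s.
n = 2π / T.
n = 2π / 1542.6 s ≈ 0.004073 rad/s.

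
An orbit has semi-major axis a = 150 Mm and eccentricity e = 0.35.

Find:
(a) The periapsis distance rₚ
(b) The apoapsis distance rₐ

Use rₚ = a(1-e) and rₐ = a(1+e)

Convert to SI: a = 150 Mm = 1.5e+08 m.
(a) rₚ = a(1 − e) = 1.5e+08 · (1 − 0.35) = 1.5e+08 · 0.65 ≈ 9.75e+07 m = 97.5 Mm.
(b) rₐ = a(1 + e) = 1.5e+08 · (1 + 0.35) = 1.5e+08 · 1.35 ≈ 2.025e+08 m = 202.5 Mm.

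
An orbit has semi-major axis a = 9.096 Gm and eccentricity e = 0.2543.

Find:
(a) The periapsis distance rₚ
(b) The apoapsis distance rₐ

Convert to SI: a = 9.096 Gm = 9.096e+09 m.
(a) rₚ = a(1 − e) = 9.096e+09 · (1 − 0.2543) = 9.096e+09 · 0.7457 ≈ 6.783e+09 m = 6.783 Gm.
(b) rₐ = a(1 + e) = 9.096e+09 · (1 + 0.2543) = 9.096e+09 · 1.2543 ≈ 1.141e+10 m = 11.41 Gm.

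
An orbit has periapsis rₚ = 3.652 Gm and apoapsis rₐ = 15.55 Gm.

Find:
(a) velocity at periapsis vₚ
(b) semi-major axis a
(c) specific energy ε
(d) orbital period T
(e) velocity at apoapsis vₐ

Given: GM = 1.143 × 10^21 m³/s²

Convert to SI: rₚ = 3.652 Gm = 3.652e+09 m; rₐ = 15.55 Gm = 1.555e+10 m.
(a) With a = (rₚ + rₐ)/2 = 9.601e+09 m, vₚ = √(GM (2/rₚ − 1/a)) = √(1.143e+21 · (2/3.652e+09 − 1/9.601e+09)) m/s ≈ 7.12e+05 m/s
(b) a = (rₚ + rₐ)/2 = (3.652e+09 + 1.555e+10)/2 ≈ 9.601e+09 m
(c) With a = (rₚ + rₐ)/2 = 9.601e+09 m, ε = −GM/(2a) = −1.143e+21/(2 · 9.601e+09) J/kg ≈ -5.953e+10 J/kg
(d) With a = (rₚ + rₐ)/2 = 9.601e+09 m, T = 2π √(a³/GM) = 2π √((9.601e+09)³/1.143e+21) s ≈ 1.748e+05 s
(e) With a = (rₚ + rₐ)/2 = 9.601e+09 m, vₐ = √(GM (2/rₐ − 1/a)) = √(1.143e+21 · (2/1.555e+10 − 1/9.601e+09)) m/s ≈ 1.672e+05 m/s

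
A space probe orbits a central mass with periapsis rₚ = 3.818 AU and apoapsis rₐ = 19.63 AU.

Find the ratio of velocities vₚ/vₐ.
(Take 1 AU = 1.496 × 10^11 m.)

Convert to SI: rₚ = 3.818 AU = 5.71173e+11 m; rₐ = 19.63 AU = 2.93665e+12 m.
Conservation of angular momentum gives rₚvₚ = rₐvₐ, so vₚ/vₐ = rₐ/rₚ.
vₚ/vₐ = 2.93665e+12 / 5.71173e+11 ≈ 5.141.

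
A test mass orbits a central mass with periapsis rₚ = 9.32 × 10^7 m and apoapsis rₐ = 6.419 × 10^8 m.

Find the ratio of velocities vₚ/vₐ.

Conservation of angular momentum gives rₚvₚ = rₐvₐ, so vₚ/vₐ = rₐ/rₚ.
vₚ/vₐ = 6.419e+08 / 9.32e+07 ≈ 6.887.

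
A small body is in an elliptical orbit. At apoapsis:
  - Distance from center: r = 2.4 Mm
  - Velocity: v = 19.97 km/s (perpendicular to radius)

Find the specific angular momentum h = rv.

Convert to SI: r = 2.4 Mm = 2.4e+06 m; v = 19.97 km/s = 19970 m/s.
With v perpendicular to r, h = r · v.
h = 2.4e+06 · 19970 m²/s ≈ 4.793e+10 m²/s.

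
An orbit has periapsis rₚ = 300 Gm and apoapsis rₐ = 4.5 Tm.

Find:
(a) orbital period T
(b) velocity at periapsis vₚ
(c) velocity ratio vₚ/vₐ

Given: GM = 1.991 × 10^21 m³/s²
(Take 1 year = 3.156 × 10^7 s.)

Convert to SI: rₚ = 300 Gm = 3e+11 m; rₐ = 4.5 Tm = 4.5e+12 m.
(a) With a = (rₚ + rₐ)/2 = 2.4e+12 m, T = 2π √(a³/GM) = 2π √((2.4e+12)³/1.991e+21) s ≈ 5.236e+08 s
(b) With a = (rₚ + rₐ)/2 = 2.4e+12 m, vₚ = √(GM (2/rₚ − 1/a)) = √(1.991e+21 · (2/3e+11 − 1/2.4e+12)) m/s ≈ 1.116e+05 m/s
(c) Conservation of angular momentum (rₚvₚ = rₐvₐ) gives vₚ/vₐ = rₐ/rₚ = 4.5e+12/3e+11 ≈ 15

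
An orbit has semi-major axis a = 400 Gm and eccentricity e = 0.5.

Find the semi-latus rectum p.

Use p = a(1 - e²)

Convert to SI: a = 400 Gm = 4e+11 m.
p = a (1 − e²).
p = 4e+11 · (1 − (0.5)²) = 4e+11 · 0.75 ≈ 3e+11 m = 300 Gm.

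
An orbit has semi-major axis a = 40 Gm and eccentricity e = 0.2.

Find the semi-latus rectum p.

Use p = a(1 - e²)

Convert to SI: a = 40 Gm = 4e+10 m.
p = a (1 − e²).
p = 4e+10 · (1 − (0.2)²) = 4e+10 · 0.96 ≈ 3.84e+10 m = 38.4 Gm.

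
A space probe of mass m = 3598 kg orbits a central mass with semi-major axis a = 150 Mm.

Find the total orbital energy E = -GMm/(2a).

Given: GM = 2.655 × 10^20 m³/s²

Convert to SI: a = 150 Mm = 1.5e+08 m.
E = −GMm / (2a).
E = −2.655e+20 · 3598 / (2 · 1.5e+08) J ≈ -3.184e+15 J = -3.184 PJ.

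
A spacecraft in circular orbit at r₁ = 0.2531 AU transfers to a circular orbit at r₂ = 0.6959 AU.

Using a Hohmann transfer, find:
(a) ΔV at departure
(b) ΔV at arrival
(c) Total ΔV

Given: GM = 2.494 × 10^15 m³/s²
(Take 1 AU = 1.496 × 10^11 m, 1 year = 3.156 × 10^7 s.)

Convert to SI: r₁ = 0.2531 AU = 3.78638e+10 m; r₂ = 0.6959 AU = 1.04107e+11 m.
Transfer semi-major axis: a_t = (r₁ + r₂)/2 = (3.78638e+10 + 1.04107e+11)/2 = 7.09852e+10 m.
Circular speeds: v₁ = √(GM/r₁) = 256.647 m/s, v₂ = √(GM/r₂) = 154.778 m/s.
Transfer speeds (vis-viva v² = GM(2/r − 1/a_t)): v₁ᵗ = 310.808 m/s, v₂ᵗ = 113.041 m/s.
(a) ΔV₁ = |v₁ᵗ − v₁| ≈ 54.16 m/s = 0.01143 AU/year.
(b) ΔV₂ = |v₂ − v₂ᵗ| ≈ 41.74 m/s = 0.008805 AU/year.
(c) ΔV_total = ΔV₁ + ΔV₂ ≈ 95.9 m/s = 0.02023 AU/year.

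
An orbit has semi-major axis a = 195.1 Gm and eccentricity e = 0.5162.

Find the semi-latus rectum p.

Convert to SI: a = 195.1 Gm = 1.951e+11 m.
p = a (1 − e²).
p = 1.951e+11 · (1 − (0.5162)²) = 1.951e+11 · 0.733538 ≈ 1.431e+11 m = 143.1 Gm.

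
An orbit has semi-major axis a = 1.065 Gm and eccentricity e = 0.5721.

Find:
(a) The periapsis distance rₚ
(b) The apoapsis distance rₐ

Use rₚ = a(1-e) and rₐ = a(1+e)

Convert to SI: a = 1.065 Gm = 1.065e+09 m.
(a) rₚ = a(1 − e) = 1.065e+09 · (1 − 0.5721) = 1.065e+09 · 0.4279 ≈ 4.557e+08 m = 455.7 Mm.
(b) rₐ = a(1 + e) = 1.065e+09 · (1 + 0.5721) = 1.065e+09 · 1.5721 ≈ 1.674e+09 m = 1.674 Gm.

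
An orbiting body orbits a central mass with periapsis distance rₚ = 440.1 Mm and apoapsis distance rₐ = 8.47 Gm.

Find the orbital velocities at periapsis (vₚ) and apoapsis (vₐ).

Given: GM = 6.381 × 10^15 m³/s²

Convert to SI: rₚ = 440.1 Mm = 4.401e+08 m; rₐ = 8.47 Gm = 8.47e+09 m.
Use the vis-viva equation v² = GM(2/r − 1/a) with a = (rₚ + rₐ)/2 = (4.401e+08 + 8.47e+09)/2 = 4.45505e+09 m.
vₚ = √(GM · (2/rₚ − 1/a)) = √(6.381e+15 · (2/4.401e+08 − 1/4.45505e+09)) m/s ≈ 5250 m/s = 5.25 km/s.
vₐ = √(GM · (2/rₐ − 1/a)) = √(6.381e+15 · (2/8.47e+09 − 1/4.45505e+09)) m/s ≈ 272.8 m/s = 272.8 m/s.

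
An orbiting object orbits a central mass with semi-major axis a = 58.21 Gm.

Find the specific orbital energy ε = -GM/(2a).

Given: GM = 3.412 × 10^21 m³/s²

Convert to SI: a = 58.21 Gm = 5.821e+10 m.
ε = −GM / (2a).
ε = −3.412e+21 / (2 · 5.821e+10) J/kg ≈ -2.931e+10 J/kg = -29.31 GJ/kg.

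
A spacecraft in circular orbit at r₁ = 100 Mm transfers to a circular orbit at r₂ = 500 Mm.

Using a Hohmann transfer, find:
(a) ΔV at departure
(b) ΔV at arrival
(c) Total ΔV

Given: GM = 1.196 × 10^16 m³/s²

Convert to SI: r₁ = 100 Mm = 1e+08 m; r₂ = 500 Mm = 5e+08 m.
Transfer semi-major axis: a_t = (r₁ + r₂)/2 = (1e+08 + 5e+08)/2 = 3e+08 m.
Circular speeds: v₁ = √(GM/r₁) = 10936.2 m/s, v₂ = √(GM/r₂) = 4890.81 m/s.
Transfer speeds (vis-viva v² = GM(2/r − 1/a_t)): v₁ᵗ = 14118.5 m/s, v₂ᵗ = 2823.71 m/s.
(a) ΔV₁ = |v₁ᵗ − v₁| ≈ 3182 m/s = 3.182 km/s.
(b) ΔV₂ = |v₂ − v₂ᵗ| ≈ 2067 m/s = 2.067 km/s.
(c) ΔV_total = ΔV₁ + ΔV₂ ≈ 5249 m/s = 5.249 km/s.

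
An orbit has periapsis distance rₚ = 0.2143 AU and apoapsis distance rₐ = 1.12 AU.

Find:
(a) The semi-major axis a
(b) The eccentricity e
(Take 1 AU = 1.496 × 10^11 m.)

Convert to SI: rₚ = 0.2143 AU = 3.20593e+10 m; rₐ = 1.12 AU = 1.67552e+11 m.
(a) a = (rₚ + rₐ) / 2 = (3.20593e+10 + 1.67552e+11) / 2 ≈ 9.981e+10 m = 0.6672 AU.
(b) e = (rₐ − rₚ) / (rₐ + rₚ) = (1.67552e+11 − 3.20593e+10) / (1.67552e+11 + 3.20593e+10) ≈ 0.6788.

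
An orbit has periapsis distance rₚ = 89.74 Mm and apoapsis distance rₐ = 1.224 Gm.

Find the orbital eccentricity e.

Convert to SI: rₚ = 89.74 Mm = 8.974e+07 m; rₐ = 1.224 Gm = 1.224e+09 m.
e = (rₐ − rₚ) / (rₐ + rₚ).
e = (1.224e+09 − 8.974e+07) / (1.224e+09 + 8.974e+07) = 1.13426e+09 / 1.31374e+09 ≈ 0.8634.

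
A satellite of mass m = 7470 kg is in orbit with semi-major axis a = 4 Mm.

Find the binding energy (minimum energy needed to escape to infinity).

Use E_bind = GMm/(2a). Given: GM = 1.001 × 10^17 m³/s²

Convert to SI: a = 4 Mm = 4e+06 m.
Total orbital energy is E = −GMm/(2a); binding energy is E_bind = −E = GMm/(2a).
E_bind = 1.001e+17 · 7470 / (2 · 4e+06) J ≈ 9.347e+13 J = 93.47 TJ.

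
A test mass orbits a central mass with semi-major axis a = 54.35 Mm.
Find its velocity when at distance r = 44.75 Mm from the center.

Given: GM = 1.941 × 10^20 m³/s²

Convert to SI: a = 54.35 Mm = 5.435e+07 m; r = 44.75 Mm = 4.475e+07 m.
Vis-viva: v = √(GM · (2/r − 1/a)).
2/r − 1/a = 2/4.475e+07 − 1/5.435e+07 = 2.62935e-08 m⁻¹.
v = √(1.941e+20 · 2.62935e-08) m/s ≈ 2.259e+06 m/s = 2259 km/s.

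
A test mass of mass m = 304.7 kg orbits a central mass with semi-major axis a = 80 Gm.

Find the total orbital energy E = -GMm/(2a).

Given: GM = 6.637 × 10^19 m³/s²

Convert to SI: a = 80 Gm = 8e+10 m.
E = −GMm / (2a).
E = −6.637e+19 · 304.7 / (2 · 8e+10) J ≈ -1.264e+11 J = -126.4 GJ.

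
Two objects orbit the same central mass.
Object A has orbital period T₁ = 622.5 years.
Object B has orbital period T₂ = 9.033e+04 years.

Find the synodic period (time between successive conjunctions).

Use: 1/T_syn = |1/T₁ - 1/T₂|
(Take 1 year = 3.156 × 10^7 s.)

Convert to SI: T₁ = 622.5 years = 1.96461e+10 s; T₂ = 9.033e+04 years = 2.85081e+12 s.
T_syn = |T₁ · T₂ / (T₁ − T₂)|.
T_syn = |1.96461e+10 · 2.85081e+12 / (1.96461e+10 − 2.85081e+12)| s ≈ 1.978e+10 s = 626.8 years.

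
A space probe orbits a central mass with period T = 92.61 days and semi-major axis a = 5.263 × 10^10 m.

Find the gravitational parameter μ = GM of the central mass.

Convert to SI: T = 92.61 days = 8.0015e+06 s.
GM = 4π² · a³ / T².
GM = 4π² · (5.263e+10)³ / (8.0015e+06)² m³/s² ≈ 8.989e+19 m³/s² = 8.989 × 10^19 m³/s².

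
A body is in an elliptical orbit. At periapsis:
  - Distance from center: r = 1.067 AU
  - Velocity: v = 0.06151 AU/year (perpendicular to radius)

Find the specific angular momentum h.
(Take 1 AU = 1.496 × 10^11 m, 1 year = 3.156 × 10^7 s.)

Convert to SI: r = 1.067 AU = 1.59623e+11 m; v = 0.06151 AU/year = 291.568 m/s.
With v perpendicular to r, h = r · v.
h = 1.59623e+11 · 291.568 m²/s ≈ 4.654e+13 m²/s.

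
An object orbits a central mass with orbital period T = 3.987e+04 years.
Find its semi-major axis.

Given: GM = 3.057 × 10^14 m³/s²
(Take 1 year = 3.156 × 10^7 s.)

Convert to SI: T = 3.987e+04 years = 1.2583e+12 s.
Invert Kepler's third law: a = (GM · T² / (4π²))^(1/3).
Substituting T = 1.2583e+12 s and GM = 3.057e+14 m³/s²:
a = (3.057e+14 · (1.2583e+12)² / (4π²))^(1/3) m
a ≈ 2.306e+12 m = 2.306 Tm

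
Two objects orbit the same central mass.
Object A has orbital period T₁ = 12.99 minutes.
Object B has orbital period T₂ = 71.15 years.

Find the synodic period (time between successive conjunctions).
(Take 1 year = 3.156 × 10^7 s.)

Convert to SI: T₁ = 12.99 minutes = 779.4 s; T₂ = 71.15 years = 2.24549e+09 s.
T_syn = |T₁ · T₂ / (T₁ − T₂)|.
T_syn = |779.4 · 2.24549e+09 / (779.4 − 2.24549e+09)| s ≈ 779.4 s = 12.99 minutes.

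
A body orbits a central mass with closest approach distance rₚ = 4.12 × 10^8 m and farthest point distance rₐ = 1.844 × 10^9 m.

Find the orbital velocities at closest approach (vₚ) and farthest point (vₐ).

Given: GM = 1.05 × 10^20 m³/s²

Use the vis-viva equation v² = GM(2/r − 1/a) with a = (rₚ + rₐ)/2 = (4.12e+08 + 1.844e+09)/2 = 1.128e+09 m.
vₚ = √(GM · (2/rₚ − 1/a)) = √(1.05e+20 · (2/4.12e+08 − 1/1.128e+09)) m/s ≈ 6.455e+05 m/s = 645.5 km/s.
vₐ = √(GM · (2/rₐ − 1/a)) = √(1.05e+20 · (2/1.844e+09 − 1/1.128e+09)) m/s ≈ 1.442e+05 m/s = 144.2 km/s.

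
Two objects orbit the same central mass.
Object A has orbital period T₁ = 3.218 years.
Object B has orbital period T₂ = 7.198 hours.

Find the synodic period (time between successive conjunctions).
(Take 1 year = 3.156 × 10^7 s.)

Convert to SI: T₁ = 3.218 years = 1.0156e+08 s; T₂ = 7.198 hours = 25912.8 s.
T_syn = |T₁ · T₂ / (T₁ − T₂)|.
T_syn = |1.0156e+08 · 25912.8 / (1.0156e+08 − 25912.8)| s ≈ 2.592e+04 s = 7.2 hours.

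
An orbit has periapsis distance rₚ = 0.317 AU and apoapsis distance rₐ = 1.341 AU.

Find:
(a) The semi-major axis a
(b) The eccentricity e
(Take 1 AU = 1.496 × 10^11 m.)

Convert to SI: rₚ = 0.317 AU = 4.74232e+10 m; rₐ = 1.341 AU = 2.00614e+11 m.
(a) a = (rₚ + rₐ) / 2 = (4.74232e+10 + 2.00614e+11) / 2 ≈ 1.24e+11 m = 0.829 AU.
(b) e = (rₐ − rₚ) / (rₐ + rₚ) = (2.00614e+11 − 4.74232e+10) / (2.00614e+11 + 4.74232e+10) ≈ 0.6176.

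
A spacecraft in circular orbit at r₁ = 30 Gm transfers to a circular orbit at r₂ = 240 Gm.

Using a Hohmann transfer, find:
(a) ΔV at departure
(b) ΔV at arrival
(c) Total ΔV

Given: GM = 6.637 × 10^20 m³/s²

Convert to SI: r₁ = 30 Gm = 3e+10 m; r₂ = 240 Gm = 2.4e+11 m.
Transfer semi-major axis: a_t = (r₁ + r₂)/2 = (3e+10 + 2.4e+11)/2 = 1.35e+11 m.
Circular speeds: v₁ = √(GM/r₁) = 148739 m/s, v₂ = √(GM/r₂) = 52587.2 m/s.
Transfer speeds (vis-viva v² = GM(2/r − 1/a_t)): v₁ᵗ = 198319 m/s, v₂ᵗ = 24789.9 m/s.
(a) ΔV₁ = |v₁ᵗ − v₁| ≈ 4.958e+04 m/s = 49.58 km/s.
(b) ΔV₂ = |v₂ − v₂ᵗ| ≈ 2.78e+04 m/s = 27.8 km/s.
(c) ΔV_total = ΔV₁ + ΔV₂ ≈ 7.738e+04 m/s = 77.38 km/s.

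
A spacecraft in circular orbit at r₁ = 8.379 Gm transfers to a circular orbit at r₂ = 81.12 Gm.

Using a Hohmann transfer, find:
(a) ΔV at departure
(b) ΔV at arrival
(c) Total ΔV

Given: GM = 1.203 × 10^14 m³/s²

Convert to SI: r₁ = 8.379 Gm = 8.379e+09 m; r₂ = 81.12 Gm = 8.112e+10 m.
Transfer semi-major axis: a_t = (r₁ + r₂)/2 = (8.379e+09 + 8.112e+10)/2 = 4.47495e+10 m.
Circular speeds: v₁ = √(GM/r₁) = 119.822 m/s, v₂ = √(GM/r₂) = 38.5096 m/s.
Transfer speeds (vis-viva v² = GM(2/r − 1/a_t)): v₁ᵗ = 161.327 m/s, v₂ᵗ = 16.6637 m/s.
(a) ΔV₁ = |v₁ᵗ − v₁| ≈ 41.5 m/s = 41.5 m/s.
(b) ΔV₂ = |v₂ − v₂ᵗ| ≈ 21.85 m/s = 21.85 m/s.
(c) ΔV_total = ΔV₁ + ΔV₂ ≈ 63.35 m/s = 63.35 m/s.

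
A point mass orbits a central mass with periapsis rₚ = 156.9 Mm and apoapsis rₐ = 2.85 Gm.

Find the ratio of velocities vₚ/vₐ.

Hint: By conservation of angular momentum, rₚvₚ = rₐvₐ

Convert to SI: rₚ = 156.9 Mm = 1.569e+08 m; rₐ = 2.85 Gm = 2.85e+09 m.
Conservation of angular momentum gives rₚvₚ = rₐvₐ, so vₚ/vₐ = rₐ/rₚ.
vₚ/vₐ = 2.85e+09 / 1.569e+08 ≈ 18.16.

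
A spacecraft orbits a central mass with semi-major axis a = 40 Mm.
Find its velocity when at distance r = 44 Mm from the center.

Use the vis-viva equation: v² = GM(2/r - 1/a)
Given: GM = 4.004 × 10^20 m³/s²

Convert to SI: a = 40 Mm = 4e+07 m; r = 44 Mm = 4.4e+07 m.
Vis-viva: v = √(GM · (2/r − 1/a)).
2/r − 1/a = 2/4.4e+07 − 1/4e+07 = 2.04545e-08 m⁻¹.
v = √(4.004e+20 · 2.04545e-08) m/s ≈ 2.862e+06 m/s = 2862 km/s.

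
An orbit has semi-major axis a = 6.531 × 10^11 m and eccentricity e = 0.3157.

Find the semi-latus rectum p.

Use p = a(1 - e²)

p = a (1 − e²).
p = 6.531e+11 · (1 − (0.3157)²) = 6.531e+11 · 0.900334 ≈ 5.88e+11 m = 5.88 × 10^11 m.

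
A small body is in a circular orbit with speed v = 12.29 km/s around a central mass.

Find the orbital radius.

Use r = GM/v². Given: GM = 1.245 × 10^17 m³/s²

Convert to SI: v = 12.29 km/s = 12290 m/s.
For a circular orbit, v² = GM / r, so r = GM / v².
r = 1.245e+17 / (12290)² m ≈ 8.243e+08 m = 824.3 Mm.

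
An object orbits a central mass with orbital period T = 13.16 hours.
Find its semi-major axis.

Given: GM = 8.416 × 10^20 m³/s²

Convert to SI: T = 13.16 hours = 47376 s.
Invert Kepler's third law: a = (GM · T² / (4π²))^(1/3).
Substituting T = 47376 s and GM = 8.416e+20 m³/s²:
a = (8.416e+20 · (47376)² / (4π²))^(1/3) m
a ≈ 3.63e+09 m = 3.63 Gm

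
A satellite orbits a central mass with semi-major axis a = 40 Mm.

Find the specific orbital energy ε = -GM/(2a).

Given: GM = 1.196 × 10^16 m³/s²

Convert to SI: a = 40 Mm = 4e+07 m.
ε = −GM / (2a).
ε = −1.196e+16 / (2 · 4e+07) J/kg ≈ -1.495e+08 J/kg = -149.5 MJ/kg.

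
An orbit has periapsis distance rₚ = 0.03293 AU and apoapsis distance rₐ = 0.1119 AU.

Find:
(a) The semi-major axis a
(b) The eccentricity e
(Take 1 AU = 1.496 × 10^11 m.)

Convert to SI: rₚ = 0.03293 AU = 4.92633e+09 m; rₐ = 0.1119 AU = 1.67402e+10 m.
(a) a = (rₚ + rₐ) / 2 = (4.92633e+09 + 1.67402e+10) / 2 ≈ 1.083e+10 m = 0.07241 AU.
(b) e = (rₐ − rₚ) / (rₐ + rₚ) = (1.67402e+10 − 4.92633e+09) / (1.67402e+10 + 4.92633e+09) ≈ 0.5453.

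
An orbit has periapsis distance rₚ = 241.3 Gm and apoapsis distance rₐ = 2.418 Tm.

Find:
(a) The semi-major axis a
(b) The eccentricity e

Convert to SI: rₚ = 241.3 Gm = 2.413e+11 m; rₐ = 2.418 Tm = 2.418e+12 m.
(a) a = (rₚ + rₐ) / 2 = (2.413e+11 + 2.418e+12) / 2 ≈ 1.33e+12 m = 1.33 Tm.
(b) e = (rₐ − rₚ) / (rₐ + rₚ) = (2.418e+12 − 2.413e+11) / (2.418e+12 + 2.413e+11) ≈ 0.8185.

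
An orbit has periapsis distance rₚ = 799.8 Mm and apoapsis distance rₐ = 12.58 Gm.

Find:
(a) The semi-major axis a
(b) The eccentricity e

Convert to SI: rₚ = 799.8 Mm = 7.998e+08 m; rₐ = 12.58 Gm = 1.258e+10 m.
(a) a = (rₚ + rₐ) / 2 = (7.998e+08 + 1.258e+10) / 2 ≈ 6.69e+09 m = 6.69 Gm.
(b) e = (rₐ − rₚ) / (rₐ + rₚ) = (1.258e+10 − 7.998e+08) / (1.258e+10 + 7.998e+08) ≈ 0.8804.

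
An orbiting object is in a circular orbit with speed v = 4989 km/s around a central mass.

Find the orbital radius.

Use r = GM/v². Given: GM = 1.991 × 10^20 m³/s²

Convert to SI: v = 4989 km/s = 4.989e+06 m/s.
For a circular orbit, v² = GM / r, so r = GM / v².
r = 1.991e+20 / (4.989e+06)² m ≈ 7.999e+06 m = 7.999 Mm.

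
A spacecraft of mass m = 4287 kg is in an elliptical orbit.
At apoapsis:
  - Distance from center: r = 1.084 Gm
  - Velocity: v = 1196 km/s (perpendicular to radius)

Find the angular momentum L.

Convert to SI: r = 1.084 Gm = 1.084e+09 m; v = 1196 km/s = 1.196e+06 m/s.
Since v is perpendicular to r, L = m · v · r.
L = 4287 · 1.196e+06 · 1.084e+09 kg·m²/s ≈ 5.558e+18 kg·m²/s.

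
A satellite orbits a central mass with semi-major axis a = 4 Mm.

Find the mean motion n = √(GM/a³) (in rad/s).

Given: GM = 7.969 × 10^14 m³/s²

Convert to SI: a = 4 Mm = 4e+06 m.
n = √(GM / a³).
n = √(7.969e+14 / (4e+06)³) rad/s ≈ 0.003529 rad/s.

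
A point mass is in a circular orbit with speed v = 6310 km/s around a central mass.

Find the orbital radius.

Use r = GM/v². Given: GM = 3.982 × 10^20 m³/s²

Convert to SI: v = 6310 km/s = 6.31e+06 m/s.
For a circular orbit, v² = GM / r, so r = GM / v².
r = 3.982e+20 / (6.31e+06)² m ≈ 1e+07 m = 10 Mm.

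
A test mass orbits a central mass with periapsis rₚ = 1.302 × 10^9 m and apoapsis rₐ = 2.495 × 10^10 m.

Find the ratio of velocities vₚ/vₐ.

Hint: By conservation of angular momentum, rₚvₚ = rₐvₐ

Conservation of angular momentum gives rₚvₚ = rₐvₐ, so vₚ/vₐ = rₐ/rₚ.
vₚ/vₐ = 2.495e+10 / 1.302e+09 ≈ 19.16.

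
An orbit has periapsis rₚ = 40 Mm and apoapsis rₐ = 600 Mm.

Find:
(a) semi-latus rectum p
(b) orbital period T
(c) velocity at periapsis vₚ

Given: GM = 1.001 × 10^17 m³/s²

Convert to SI: rₚ = 40 Mm = 4e+07 m; rₐ = 600 Mm = 6e+08 m.
(a) From a = (rₚ + rₐ)/2 = 3.2e+08 m and e = (rₐ − rₚ)/(rₐ + rₚ) = 0.875, p = a(1 − e²) = 3.2e+08 · (1 − (0.875)²) ≈ 7.5e+07 m
(b) With a = (rₚ + rₐ)/2 = 3.2e+08 m, T = 2π √(a³/GM) = 2π √((3.2e+08)³/1.001e+17) s ≈ 1.137e+05 s
(c) With a = (rₚ + rₐ)/2 = 3.2e+08 m, vₚ = √(GM (2/rₚ − 1/a)) = √(1.001e+17 · (2/4e+07 − 1/3.2e+08)) m/s ≈ 6.85e+04 m/s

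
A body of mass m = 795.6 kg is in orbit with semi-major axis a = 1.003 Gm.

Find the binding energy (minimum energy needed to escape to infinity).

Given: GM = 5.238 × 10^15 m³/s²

Convert to SI: a = 1.003 Gm = 1.003e+09 m.
Total orbital energy is E = −GMm/(2a); binding energy is E_bind = −E = GMm/(2a).
E_bind = 5.238e+15 · 795.6 / (2 · 1.003e+09) J ≈ 2.077e+09 J = 2.077 GJ.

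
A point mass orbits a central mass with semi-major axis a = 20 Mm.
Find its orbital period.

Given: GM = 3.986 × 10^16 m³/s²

Convert to SI: a = 20 Mm = 2e+07 m.
Kepler's third law: T = 2π √(a³ / GM).
Substituting a = 2e+07 m and GM = 3.986e+16 m³/s²:
T = 2π √((2e+07)³ / 3.986e+16) s
T ≈ 2815 s = 46.91 minutes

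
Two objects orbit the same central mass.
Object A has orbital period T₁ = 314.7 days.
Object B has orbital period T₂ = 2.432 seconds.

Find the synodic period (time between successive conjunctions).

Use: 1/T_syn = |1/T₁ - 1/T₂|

Convert to SI: T₁ = 314.7 days = 2.71901e+07 s.
T_syn = |T₁ · T₂ / (T₁ − T₂)|.
T_syn = |2.71901e+07 · 2.432 / (2.71901e+07 − 2.432)| s ≈ 2.432 s = 2.432 seconds.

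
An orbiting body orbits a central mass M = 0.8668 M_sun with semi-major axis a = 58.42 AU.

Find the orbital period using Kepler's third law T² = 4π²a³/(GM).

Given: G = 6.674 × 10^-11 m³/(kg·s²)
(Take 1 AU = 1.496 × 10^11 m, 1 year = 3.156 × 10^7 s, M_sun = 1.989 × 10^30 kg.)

Convert to SI: a = 58.42 AU = 8.73963e+12 m; M = 0.8668 M_sun = 1.72407e+30 kg.
GM = G · M = 6.674e-11 · 1.72407e+30 = 1.15064e+20 m³/s².
Kepler's third law: T = 2π √(a³ / GM).
Substituting a = 8.73963e+12 m and GM = 1.15064e+20 m³/s²:
T = 2π √((8.73963e+12)³ / 1.15064e+20) s
T ≈ 1.513e+10 s = 479.5 years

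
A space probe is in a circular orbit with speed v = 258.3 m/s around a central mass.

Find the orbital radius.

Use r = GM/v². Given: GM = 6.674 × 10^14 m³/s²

For a circular orbit, v² = GM / r, so r = GM / v².
r = 6.674e+14 / (258.3)² m ≈ 1e+10 m = 10 Gm.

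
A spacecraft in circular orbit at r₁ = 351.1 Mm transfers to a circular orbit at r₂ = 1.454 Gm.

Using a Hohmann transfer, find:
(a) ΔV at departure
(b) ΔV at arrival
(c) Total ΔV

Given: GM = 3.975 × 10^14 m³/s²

Convert to SI: r₁ = 351.1 Mm = 3.511e+08 m; r₂ = 1.454 Gm = 1.454e+09 m.
Transfer semi-major axis: a_t = (r₁ + r₂)/2 = (3.511e+08 + 1.454e+09)/2 = 9.0255e+08 m.
Circular speeds: v₁ = √(GM/r₁) = 1064.03 m/s, v₂ = √(GM/r₂) = 522.861 m/s.
Transfer speeds (vis-viva v² = GM(2/r − 1/a_t)): v₁ᵗ = 1350.52 m/s, v₂ᵗ = 326.112 m/s.
(a) ΔV₁ = |v₁ᵗ − v₁| ≈ 286.5 m/s = 286.5 m/s.
(b) ΔV₂ = |v₂ − v₂ᵗ| ≈ 196.7 m/s = 196.7 m/s.
(c) ΔV_total = ΔV₁ + ΔV₂ ≈ 483.2 m/s = 483.2 m/s.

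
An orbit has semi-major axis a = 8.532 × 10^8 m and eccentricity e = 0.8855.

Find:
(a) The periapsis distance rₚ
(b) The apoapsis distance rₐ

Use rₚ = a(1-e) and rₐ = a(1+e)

(a) rₚ = a(1 − e) = 8.532e+08 · (1 − 0.8855) = 8.532e+08 · 0.1145 ≈ 9.769e+07 m = 9.769 × 10^7 m.
(b) rₐ = a(1 + e) = 8.532e+08 · (1 + 0.8855) = 8.532e+08 · 1.8855 ≈ 1.609e+09 m = 1.609 × 10^9 m.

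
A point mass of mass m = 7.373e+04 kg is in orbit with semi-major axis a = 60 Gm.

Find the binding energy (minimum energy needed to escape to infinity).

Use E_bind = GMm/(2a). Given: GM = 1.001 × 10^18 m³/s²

Convert to SI: a = 60 Gm = 6e+10 m.
Total orbital energy is E = −GMm/(2a); binding energy is E_bind = −E = GMm/(2a).
E_bind = 1.001e+18 · 7.373e+04 / (2 · 6e+10) J ≈ 6.15e+11 J = 615 GJ.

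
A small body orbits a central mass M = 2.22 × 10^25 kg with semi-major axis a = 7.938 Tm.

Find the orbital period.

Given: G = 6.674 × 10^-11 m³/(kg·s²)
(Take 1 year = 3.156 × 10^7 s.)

Convert to SI: a = 7.938 Tm = 7.938e+12 m.
GM = G · M = 6.674e-11 · 2.22e+25 = 1.48163e+15 m³/s².
Kepler's third law: T = 2π √(a³ / GM).
Substituting a = 7.938e+12 m and GM = 1.48163e+15 m³/s²:
T = 2π √((7.938e+12)³ / 1.48163e+15) s
T ≈ 3.651e+12 s = 1.157e+05 years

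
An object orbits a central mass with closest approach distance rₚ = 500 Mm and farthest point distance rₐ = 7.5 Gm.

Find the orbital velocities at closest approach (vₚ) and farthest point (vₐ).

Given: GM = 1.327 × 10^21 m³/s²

Convert to SI: rₚ = 500 Mm = 5e+08 m; rₐ = 7.5 Gm = 7.5e+09 m.
Use the vis-viva equation v² = GM(2/r − 1/a) with a = (rₚ + rₐ)/2 = (5e+08 + 7.5e+09)/2 = 4e+09 m.
vₚ = √(GM · (2/rₚ − 1/a)) = √(1.327e+21 · (2/5e+08 − 1/4e+09)) m/s ≈ 2.231e+06 m/s = 2231 km/s.
vₐ = √(GM · (2/rₐ − 1/a)) = √(1.327e+21 · (2/7.5e+09 − 1/4e+09)) m/s ≈ 1.487e+05 m/s = 148.7 km/s.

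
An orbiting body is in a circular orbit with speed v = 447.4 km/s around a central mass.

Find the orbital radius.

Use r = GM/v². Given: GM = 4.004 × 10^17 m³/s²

Convert to SI: v = 447.4 km/s = 447400 m/s.
For a circular orbit, v² = GM / r, so r = GM / v².
r = 4.004e+17 / (447400)² m ≈ 2e+06 m = 2 Mm.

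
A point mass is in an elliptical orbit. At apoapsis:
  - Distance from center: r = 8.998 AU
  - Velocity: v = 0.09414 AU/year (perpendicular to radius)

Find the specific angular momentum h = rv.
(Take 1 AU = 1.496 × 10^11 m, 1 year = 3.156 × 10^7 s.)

Convert to SI: r = 8.998 AU = 1.3461e+12 m; v = 0.09414 AU/year = 446.24 m/s.
With v perpendicular to r, h = r · v.
h = 1.3461e+12 · 446.24 m²/s ≈ 6.007e+14 m²/s.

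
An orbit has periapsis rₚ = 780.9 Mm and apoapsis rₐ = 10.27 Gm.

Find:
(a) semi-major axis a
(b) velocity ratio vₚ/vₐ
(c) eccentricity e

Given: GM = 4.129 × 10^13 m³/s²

Convert to SI: rₚ = 780.9 Mm = 7.809e+08 m; rₐ = 10.27 Gm = 1.027e+10 m.
(a) a = (rₚ + rₐ)/2 = (7.809e+08 + 1.027e+10)/2 ≈ 5.525e+09 m
(b) Conservation of angular momentum (rₚvₚ = rₐvₐ) gives vₚ/vₐ = rₐ/rₚ = 1.027e+10/7.809e+08 ≈ 13.15
(c) e = (rₐ − rₚ)/(rₐ + rₚ) = (1.027e+10 − 7.809e+08)/(1.027e+10 + 7.809e+08) ≈ 0.8587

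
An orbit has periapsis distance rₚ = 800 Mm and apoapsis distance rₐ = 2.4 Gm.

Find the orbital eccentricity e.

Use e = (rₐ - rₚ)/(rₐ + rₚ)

Convert to SI: rₚ = 800 Mm = 8e+08 m; rₐ = 2.4 Gm = 2.4e+09 m.
e = (rₐ − rₚ) / (rₐ + rₚ).
e = (2.4e+09 − 8e+08) / (2.4e+09 + 8e+08) = 1.6e+09 / 3.2e+09 ≈ 0.5.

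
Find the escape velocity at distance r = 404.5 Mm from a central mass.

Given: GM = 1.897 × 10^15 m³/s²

Convert to SI: r = 404.5 Mm = 4.045e+08 m.
Escape velocity comes from setting total energy to zero: ½v² − GM/r = 0 ⇒ v_esc = √(2GM / r).
v_esc = √(2 · 1.897e+15 / 4.045e+08) m/s ≈ 3063 m/s = 3.063 km/s.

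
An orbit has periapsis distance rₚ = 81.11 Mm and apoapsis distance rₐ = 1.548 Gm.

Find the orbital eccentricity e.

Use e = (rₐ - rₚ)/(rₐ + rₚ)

Convert to SI: rₚ = 81.11 Mm = 8.111e+07 m; rₐ = 1.548 Gm = 1.548e+09 m.
e = (rₐ − rₚ) / (rₐ + rₚ).
e = (1.548e+09 − 8.111e+07) / (1.548e+09 + 8.111e+07) = 1.46689e+09 / 1.62911e+09 ≈ 0.9004.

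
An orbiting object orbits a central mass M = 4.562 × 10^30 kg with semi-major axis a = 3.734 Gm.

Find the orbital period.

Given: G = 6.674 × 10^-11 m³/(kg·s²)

Convert to SI: a = 3.734 Gm = 3.734e+09 m.
GM = G · M = 6.674e-11 · 4.562e+30 = 3.04468e+20 m³/s².
Kepler's third law: T = 2π √(a³ / GM).
Substituting a = 3.734e+09 m and GM = 3.04468e+20 m³/s²:
T = 2π √((3.734e+09)³ / 3.04468e+20) s
T ≈ 8.216e+04 s = 22.82 hours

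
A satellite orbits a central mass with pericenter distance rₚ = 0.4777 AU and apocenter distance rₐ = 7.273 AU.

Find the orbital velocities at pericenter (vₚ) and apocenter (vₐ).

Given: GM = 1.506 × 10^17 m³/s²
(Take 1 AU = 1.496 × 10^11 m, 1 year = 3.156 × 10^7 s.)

Convert to SI: rₚ = 0.4777 AU = 7.14639e+10 m; rₐ = 7.273 AU = 1.08804e+12 m.
Use the vis-viva equation v² = GM(2/r − 1/a) with a = (rₚ + rₐ)/2 = (7.14639e+10 + 1.08804e+12)/2 = 5.79752e+11 m.
vₚ = √(GM · (2/rₚ − 1/a)) = √(1.506e+17 · (2/7.14639e+10 − 1/5.79752e+11)) m/s ≈ 1989 m/s = 0.4195 AU/year.
vₐ = √(GM · (2/rₐ − 1/a)) = √(1.506e+17 · (2/1.08804e+12 − 1/5.79752e+11)) m/s ≈ 130.6 m/s = 0.02756 AU/year.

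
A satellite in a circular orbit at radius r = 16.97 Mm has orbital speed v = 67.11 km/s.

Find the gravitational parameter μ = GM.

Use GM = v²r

Convert to SI: r = 16.97 Mm = 1.697e+07 m; v = 67.11 km/s = 67110 m/s.
For a circular orbit v² = GM/r, so GM = v² · r.
GM = (67110)² · 1.697e+07 m³/s² ≈ 7.643e+16 m³/s² = 7.643 × 10^16 m³/s².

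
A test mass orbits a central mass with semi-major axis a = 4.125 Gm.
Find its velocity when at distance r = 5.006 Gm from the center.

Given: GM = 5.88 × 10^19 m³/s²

Convert to SI: a = 4.125 Gm = 4.125e+09 m; r = 5.006 Gm = 5.006e+09 m.
Vis-viva: v = √(GM · (2/r − 1/a)).
2/r − 1/a = 2/5.006e+09 − 1/4.125e+09 = 1.57096e-10 m⁻¹.
v = √(5.88e+19 · 1.57096e-10) m/s ≈ 9.611e+04 m/s = 96.11 km/s.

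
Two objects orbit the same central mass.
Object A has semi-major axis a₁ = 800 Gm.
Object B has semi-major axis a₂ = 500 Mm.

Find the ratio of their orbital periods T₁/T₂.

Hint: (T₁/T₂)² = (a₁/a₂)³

Convert to SI: a₁ = 800 Gm = 8e+11 m; a₂ = 500 Mm = 5e+08 m.
From Kepler's third law, (T₁/T₂)² = (a₁/a₂)³, so T₁/T₂ = (a₁/a₂)^(3/2).
a₁/a₂ = 8e+11 / 5e+08 = 1600.
T₁/T₂ = (1600)^(3/2) ≈ 6.4e+04.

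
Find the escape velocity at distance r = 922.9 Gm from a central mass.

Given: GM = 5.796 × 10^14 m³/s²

Convert to SI: r = 922.9 Gm = 9.229e+11 m.
Escape velocity comes from setting total energy to zero: ½v² − GM/r = 0 ⇒ v_esc = √(2GM / r).
v_esc = √(2 · 5.796e+14 / 9.229e+11) m/s ≈ 35.44 m/s = 35.44 m/s.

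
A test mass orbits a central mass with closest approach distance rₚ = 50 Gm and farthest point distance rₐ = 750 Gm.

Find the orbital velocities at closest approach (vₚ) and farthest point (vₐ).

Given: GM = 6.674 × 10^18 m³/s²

Convert to SI: rₚ = 50 Gm = 5e+10 m; rₐ = 750 Gm = 7.5e+11 m.
Use the vis-viva equation v² = GM(2/r − 1/a) with a = (rₚ + rₐ)/2 = (5e+10 + 7.5e+11)/2 = 4e+11 m.
vₚ = √(GM · (2/rₚ − 1/a)) = √(6.674e+18 · (2/5e+10 − 1/4e+11)) m/s ≈ 1.582e+04 m/s = 15.82 km/s.
vₐ = √(GM · (2/rₐ − 1/a)) = √(6.674e+18 · (2/7.5e+11 − 1/4e+11)) m/s ≈ 1055 m/s = 1.055 km/s.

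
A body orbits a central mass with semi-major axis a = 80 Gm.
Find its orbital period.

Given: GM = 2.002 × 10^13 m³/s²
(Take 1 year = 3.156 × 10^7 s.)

Convert to SI: a = 80 Gm = 8e+10 m.
Kepler's third law: T = 2π √(a³ / GM).
Substituting a = 8e+10 m and GM = 2.002e+13 m³/s²:
T = 2π √((8e+10)³ / 2.002e+13) s
T ≈ 3.177e+10 s = 1007 years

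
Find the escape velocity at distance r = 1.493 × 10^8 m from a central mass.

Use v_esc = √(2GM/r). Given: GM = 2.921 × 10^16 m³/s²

Escape velocity comes from setting total energy to zero: ½v² − GM/r = 0 ⇒ v_esc = √(2GM / r).
v_esc = √(2 · 2.921e+16 / 1.493e+08) m/s ≈ 1.978e+04 m/s = 19.78 km/s.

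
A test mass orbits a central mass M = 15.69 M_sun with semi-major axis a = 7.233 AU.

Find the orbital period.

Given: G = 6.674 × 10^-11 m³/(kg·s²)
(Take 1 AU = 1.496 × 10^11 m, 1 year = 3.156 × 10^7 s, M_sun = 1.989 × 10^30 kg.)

Convert to SI: a = 7.233 AU = 1.08206e+12 m; M = 15.69 M_sun = 3.12074e+31 kg.
GM = G · M = 6.674e-11 · 3.12074e+31 = 2.08278e+21 m³/s².
Kepler's third law: T = 2π √(a³ / GM).
Substituting a = 1.08206e+12 m and GM = 2.08278e+21 m³/s²:
T = 2π √((1.08206e+12)³ / 2.08278e+21) s
T ≈ 1.55e+08 s = 4.91 years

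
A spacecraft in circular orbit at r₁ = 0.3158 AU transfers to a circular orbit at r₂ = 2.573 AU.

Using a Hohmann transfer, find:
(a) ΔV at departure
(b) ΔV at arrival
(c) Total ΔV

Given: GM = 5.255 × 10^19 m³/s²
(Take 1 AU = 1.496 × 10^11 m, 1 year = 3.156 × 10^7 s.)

Convert to SI: r₁ = 0.3158 AU = 4.72437e+10 m; r₂ = 2.573 AU = 3.84921e+11 m.
Transfer semi-major axis: a_t = (r₁ + r₂)/2 = (4.72437e+10 + 3.84921e+11)/2 = 2.16082e+11 m.
Circular speeds: v₁ = √(GM/r₁) = 33351.4 m/s, v₂ = √(GM/r₂) = 11684.2 m/s.
Transfer speeds (vis-viva v² = GM(2/r − 1/a_t)): v₁ᵗ = 44513.4 m/s, v₂ᵗ = 5463.4 m/s.
(a) ΔV₁ = |v₁ᵗ − v₁| ≈ 1.116e+04 m/s = 2.355 AU/year.
(b) ΔV₂ = |v₂ − v₂ᵗ| ≈ 6221 m/s = 1.312 AU/year.
(c) ΔV_total = ΔV₁ + ΔV₂ ≈ 1.738e+04 m/s = 3.667 AU/year.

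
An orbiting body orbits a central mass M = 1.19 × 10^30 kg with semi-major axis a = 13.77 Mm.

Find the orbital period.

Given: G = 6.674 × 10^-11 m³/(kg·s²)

Convert to SI: a = 13.77 Mm = 1.377e+07 m.
GM = G · M = 6.674e-11 · 1.19e+30 = 7.94206e+19 m³/s².
Kepler's third law: T = 2π √(a³ / GM).
Substituting a = 1.377e+07 m and GM = 7.94206e+19 m³/s²:
T = 2π √((1.377e+07)³ / 7.94206e+19) s
T ≈ 36.03 s = 36.03 seconds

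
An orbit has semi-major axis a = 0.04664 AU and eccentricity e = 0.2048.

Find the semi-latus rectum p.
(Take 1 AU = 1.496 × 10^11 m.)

Convert to SI: a = 0.04664 AU = 6.97734e+09 m.
p = a (1 − e²).
p = 6.97734e+09 · (1 − (0.2048)²) = 6.97734e+09 · 0.958057 ≈ 6.685e+09 m = 0.04468 AU.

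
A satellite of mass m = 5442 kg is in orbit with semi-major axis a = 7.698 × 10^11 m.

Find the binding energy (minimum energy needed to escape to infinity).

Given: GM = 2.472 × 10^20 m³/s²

Total orbital energy is E = −GMm/(2a); binding energy is E_bind = −E = GMm/(2a).
E_bind = 2.472e+20 · 5442 / (2 · 7.698e+11) J ≈ 8.738e+11 J = 873.8 GJ.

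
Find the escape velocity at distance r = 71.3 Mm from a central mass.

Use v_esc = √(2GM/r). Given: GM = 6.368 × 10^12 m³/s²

Convert to SI: r = 71.3 Mm = 7.13e+07 m.
Escape velocity comes from setting total energy to zero: ½v² − GM/r = 0 ⇒ v_esc = √(2GM / r).
v_esc = √(2 · 6.368e+12 / 7.13e+07) m/s ≈ 422.6 m/s = 422.6 m/s.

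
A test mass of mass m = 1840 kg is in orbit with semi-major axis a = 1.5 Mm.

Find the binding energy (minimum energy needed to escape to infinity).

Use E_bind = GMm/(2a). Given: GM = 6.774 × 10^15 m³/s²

Convert to SI: a = 1.5 Mm = 1.5e+06 m.
Total orbital energy is E = −GMm/(2a); binding energy is E_bind = −E = GMm/(2a).
E_bind = 6.774e+15 · 1840 / (2 · 1.5e+06) J ≈ 4.155e+12 J = 4.155 TJ.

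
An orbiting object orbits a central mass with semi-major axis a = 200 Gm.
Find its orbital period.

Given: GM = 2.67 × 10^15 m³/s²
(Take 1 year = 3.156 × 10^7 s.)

Convert to SI: a = 200 Gm = 2e+11 m.
Kepler's third law: T = 2π √(a³ / GM).
Substituting a = 2e+11 m and GM = 2.67e+15 m³/s²:
T = 2π √((2e+11)³ / 2.67e+15) s
T ≈ 1.088e+10 s = 344.6 years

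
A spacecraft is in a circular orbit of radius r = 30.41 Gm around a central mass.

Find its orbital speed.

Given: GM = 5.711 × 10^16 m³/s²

Convert to SI: r = 30.41 Gm = 3.041e+10 m.
For a circular orbit, gravity supplies the centripetal force, so v = √(GM / r).
v = √(5.711e+16 / 3.041e+10) m/s ≈ 1370 m/s = 1.37 km/s.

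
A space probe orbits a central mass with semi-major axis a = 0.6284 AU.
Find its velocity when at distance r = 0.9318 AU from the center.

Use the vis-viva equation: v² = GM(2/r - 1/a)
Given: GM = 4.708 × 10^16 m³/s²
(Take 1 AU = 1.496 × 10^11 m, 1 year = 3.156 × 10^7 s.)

Convert to SI: a = 0.6284 AU = 9.40086e+10 m; r = 0.9318 AU = 1.39397e+11 m.
Vis-viva: v = √(GM · (2/r − 1/a)).
2/r − 1/a = 2/1.39397e+11 − 1/9.40086e+10 = 3.71016e-12 m⁻¹.
v = √(4.708e+16 · 3.71016e-12) m/s ≈ 417.9 m/s = 0.08817 AU/year.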